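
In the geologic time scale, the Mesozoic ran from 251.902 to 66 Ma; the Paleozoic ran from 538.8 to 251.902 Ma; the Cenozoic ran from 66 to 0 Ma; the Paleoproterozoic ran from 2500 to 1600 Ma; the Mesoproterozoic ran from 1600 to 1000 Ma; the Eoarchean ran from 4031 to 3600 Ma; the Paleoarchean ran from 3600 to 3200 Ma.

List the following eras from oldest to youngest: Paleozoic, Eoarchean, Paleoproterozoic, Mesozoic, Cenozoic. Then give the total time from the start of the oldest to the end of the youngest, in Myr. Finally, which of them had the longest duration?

Eoarchean, Paleoproterozoic, Paleozoic, Mesozoic, Cenozoic; total span 4031 Myr; longest is Paleoproterozoic

Start ages (Ma): Eoarchean 4031, Paleoproterozoic 2500, Paleozoic 538.8, Mesozoic 251.902, Cenozoic 66.
Ordered oldest to youngest: Eoarchean, Paleoproterozoic, Paleozoic, Mesozoic, Cenozoic.
Span = 4031 − 0 = 4031 Myr.
Durations: Eoarchean 431, Mesozoic 185.902, Paleoproterozoic 900, Paleozoic 286.898, Cenozoic 66 → longest is Paleoproterozoic (900 Myr).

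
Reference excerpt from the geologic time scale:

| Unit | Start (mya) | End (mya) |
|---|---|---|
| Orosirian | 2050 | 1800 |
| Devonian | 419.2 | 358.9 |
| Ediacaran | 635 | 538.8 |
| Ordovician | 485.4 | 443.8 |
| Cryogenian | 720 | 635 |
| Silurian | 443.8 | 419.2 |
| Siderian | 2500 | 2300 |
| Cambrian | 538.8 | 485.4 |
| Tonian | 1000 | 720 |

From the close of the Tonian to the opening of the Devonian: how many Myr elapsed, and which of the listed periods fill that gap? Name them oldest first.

The Tonian closes at 720 Ma and the Devonian opens at 419.2 Ma, so the interval is 720 − 419.2 = 300.8 Myr.
A period fits inside if it starts at or after 720 Ma and ends at or before 419.2 Ma; oldest first that gives Cryogenian, Ediacaran, Cambrian, Ordovician, Silurian.

300.8 million years; Cryogenian, Ediacaran, Cambrian, Ordovician, Silurian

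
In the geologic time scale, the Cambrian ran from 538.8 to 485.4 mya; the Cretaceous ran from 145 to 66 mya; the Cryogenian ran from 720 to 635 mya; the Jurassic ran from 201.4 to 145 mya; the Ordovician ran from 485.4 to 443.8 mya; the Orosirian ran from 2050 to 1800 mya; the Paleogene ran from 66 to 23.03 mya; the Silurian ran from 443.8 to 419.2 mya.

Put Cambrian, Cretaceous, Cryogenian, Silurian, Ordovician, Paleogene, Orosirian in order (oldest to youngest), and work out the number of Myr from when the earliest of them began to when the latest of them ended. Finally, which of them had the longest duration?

Orosirian → Cryogenian → Cambrian → Ordovician → Silurian → Cretaceous → Paleogene; total span 2026.97 Myr; longest is Orosirian

From the excerpt: Cambrian 538.8–485.4; Cretaceous 145–66; Cryogenian 720–635; Silurian 443.8–419.2; Ordovician 485.4–443.8; Paleogene 66–23.03; Orosirian 2050–1800 (Ma).
Larger Ma is earlier, so the oldest is Orosirian and the youngest is Paleogene; oldest to youngest: Orosirian, Cryogenian, Cambrian, Ordovician, Silurian, Cretaceous, Paleogene.
Oldest start 2050 minus youngest end 23.03 gives 2026.97 Myr overall.
Individual lengths (start − end): Orosirian 250; Ordovician 41.6; Cretaceous 79; Silurian 24.6; Paleogene 42.97; Cambrian 53.4; Cryogenian 85. The largest is Orosirian at 250 Myr.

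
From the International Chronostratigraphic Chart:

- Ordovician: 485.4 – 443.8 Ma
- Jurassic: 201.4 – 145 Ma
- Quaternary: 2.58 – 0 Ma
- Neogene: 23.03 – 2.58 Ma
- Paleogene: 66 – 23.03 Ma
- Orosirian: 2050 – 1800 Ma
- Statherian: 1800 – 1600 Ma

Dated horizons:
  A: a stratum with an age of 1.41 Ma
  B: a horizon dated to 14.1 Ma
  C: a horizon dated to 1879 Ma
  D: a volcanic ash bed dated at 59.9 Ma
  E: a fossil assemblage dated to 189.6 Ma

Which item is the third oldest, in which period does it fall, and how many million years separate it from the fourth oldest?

Sorted oldest-first by Ma: C (1879), E (189.6), D (59.9), B (14.1), A (1.41).
The third oldest is D at 59.9 Ma, which lies in 66–23.03 Ma: the Paleogene.
The fourth oldest is B at 14.1 Ma; separation = |59.9 − 14.1| = 45.8 Myr.

D, in the Paleogene; 45.8 million years to B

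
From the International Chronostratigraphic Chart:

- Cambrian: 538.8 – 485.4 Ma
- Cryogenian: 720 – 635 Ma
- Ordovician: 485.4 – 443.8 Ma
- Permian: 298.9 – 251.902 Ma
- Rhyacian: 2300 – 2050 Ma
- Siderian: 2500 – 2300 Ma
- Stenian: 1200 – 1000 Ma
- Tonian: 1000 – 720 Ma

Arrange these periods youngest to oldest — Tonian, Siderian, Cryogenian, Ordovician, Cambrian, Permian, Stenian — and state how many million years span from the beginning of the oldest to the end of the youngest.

Permian → Ordovician → Cambrian → Cryogenian → Tonian → Stenian → Siderian; total span 2248.098 Myr

Start ages (Ma): Siderian 2500, Stenian 1200, Tonian 1000, Cryogenian 720, Cambrian 538.8, Ordovician 485.4, Permian 298.9.
Ordered youngest to oldest: Permian, Ordovician, Cambrian, Cryogenian, Tonian, Stenian, Siderian.
Span = 2500 − 251.902 = 2248.098 Myr.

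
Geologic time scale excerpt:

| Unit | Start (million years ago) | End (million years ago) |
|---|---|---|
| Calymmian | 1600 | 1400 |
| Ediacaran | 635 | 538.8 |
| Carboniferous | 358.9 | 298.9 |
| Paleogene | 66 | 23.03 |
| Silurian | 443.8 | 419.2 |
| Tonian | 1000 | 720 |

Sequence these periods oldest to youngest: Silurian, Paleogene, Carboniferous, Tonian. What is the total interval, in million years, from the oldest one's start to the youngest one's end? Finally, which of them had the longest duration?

From the excerpt: Silurian 443.8–419.2; Paleogene 66–23.03; Carboniferous 358.9–298.9; Tonian 1000–720 (Ma).
Larger Ma is earlier, so the oldest is Tonian and the youngest is Paleogene; oldest to youngest: Tonian, Silurian, Carboniferous, Paleogene.
Oldest start 1000 minus youngest end 23.03 gives 976.97 Myr overall.
Individual lengths (start − end): Paleogene 42.97; Tonian 280; Carboniferous 60; Silurian 24.6. The largest is Tonian at 280 Myr.

Tonian → Silurian → Carboniferous → Paleogene; total span 976.97 Myr; longest is Tonian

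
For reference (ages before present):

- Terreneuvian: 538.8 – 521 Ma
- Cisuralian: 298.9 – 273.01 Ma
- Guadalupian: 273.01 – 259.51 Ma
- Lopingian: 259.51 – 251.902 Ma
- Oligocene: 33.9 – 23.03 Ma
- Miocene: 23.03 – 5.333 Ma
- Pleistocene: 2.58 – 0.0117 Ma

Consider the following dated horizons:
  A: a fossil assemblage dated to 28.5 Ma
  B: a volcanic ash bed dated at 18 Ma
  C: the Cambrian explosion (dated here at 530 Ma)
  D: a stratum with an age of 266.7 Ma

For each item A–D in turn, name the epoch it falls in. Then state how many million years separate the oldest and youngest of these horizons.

A — Oligocene; B — Miocene; C — Terreneuvian; D — Guadalupian; span 512 million years

A: 28.5 Ma lies in 33.9–23.03 Ma, so Oligocene.
B: 18 Ma lies in 23.03–5.333 Ma, so Miocene.
C: 530 Ma lies in 538.8–521 Ma, so Terreneuvian.
D: 266.7 Ma lies in 273.01–259.51 Ma, so Guadalupian.
Oldest = 530 Ma, youngest = 18 Ma → span 512 Myr.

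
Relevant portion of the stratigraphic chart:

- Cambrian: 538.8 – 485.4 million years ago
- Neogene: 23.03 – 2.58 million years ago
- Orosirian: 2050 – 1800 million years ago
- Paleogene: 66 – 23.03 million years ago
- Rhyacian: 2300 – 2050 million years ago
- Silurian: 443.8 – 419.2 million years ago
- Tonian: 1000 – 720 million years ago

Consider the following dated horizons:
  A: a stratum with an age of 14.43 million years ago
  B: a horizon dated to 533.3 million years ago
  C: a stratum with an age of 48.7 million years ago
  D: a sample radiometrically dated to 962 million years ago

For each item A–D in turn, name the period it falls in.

Match each age against the start–end ranges in the excerpt: A = 14.43 Ma → Neogene (23.03–2.58); B = 533.3 Ma → Cambrian (538.8–485.4); C = 48.7 Ma → Paleogene (66–23.03); D = 962 Ma → Tonian (1000–720).

A — Neogene; B — Cambrian; C — Paleogene; D — Tonian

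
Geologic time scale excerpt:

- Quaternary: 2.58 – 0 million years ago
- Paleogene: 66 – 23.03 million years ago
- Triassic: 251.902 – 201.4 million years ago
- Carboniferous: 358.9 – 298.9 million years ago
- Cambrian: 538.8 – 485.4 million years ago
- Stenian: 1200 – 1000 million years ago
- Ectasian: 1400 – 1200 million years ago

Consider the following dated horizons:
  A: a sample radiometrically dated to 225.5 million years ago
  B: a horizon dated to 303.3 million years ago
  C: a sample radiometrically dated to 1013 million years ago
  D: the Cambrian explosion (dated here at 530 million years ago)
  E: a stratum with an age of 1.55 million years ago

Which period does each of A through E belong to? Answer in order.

A — Triassic; B — Carboniferous; C — Stenian; D — Cambrian; E — Quaternary

Match each age against the start–end ranges in the excerpt: A = 225.5 Ma → Triassic (251.902–201.4); B = 303.3 Ma → Carboniferous (358.9–298.9); C = 1013 Ma → Stenian (1200–1000); D = 530 Ma → Cambrian (538.8–485.4); E = 1.55 Ma → Quaternary (2.58–0).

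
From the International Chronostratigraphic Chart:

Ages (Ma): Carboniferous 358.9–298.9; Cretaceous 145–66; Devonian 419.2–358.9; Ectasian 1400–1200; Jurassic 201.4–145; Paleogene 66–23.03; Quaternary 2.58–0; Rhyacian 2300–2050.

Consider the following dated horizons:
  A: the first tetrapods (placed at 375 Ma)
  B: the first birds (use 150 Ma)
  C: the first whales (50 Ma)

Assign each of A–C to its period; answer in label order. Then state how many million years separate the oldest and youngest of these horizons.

A — Devonian; B — Jurassic; C — Paleogene; span 325 million years

Match each age against the start–end ranges in the excerpt: A = 375 Ma → Devonian (419.2–358.9); B = 150 Ma → Jurassic (201.4–145); C = 50 Ma → Paleogene (66–23.03).
The largest age is 375 Ma and the smallest is 50 Ma; their difference is 325 Myr.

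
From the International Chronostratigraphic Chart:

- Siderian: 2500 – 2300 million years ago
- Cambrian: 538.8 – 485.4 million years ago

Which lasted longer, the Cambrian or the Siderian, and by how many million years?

Cambrian: 538.8 − 485.4 = 53.4 Myr.
Siderian: 2500 − 2300 = 200 Myr.
Difference: 200 − 53.4 = 146.6 Myr, so the Siderian was longer.

Siderian, by 146.6 million years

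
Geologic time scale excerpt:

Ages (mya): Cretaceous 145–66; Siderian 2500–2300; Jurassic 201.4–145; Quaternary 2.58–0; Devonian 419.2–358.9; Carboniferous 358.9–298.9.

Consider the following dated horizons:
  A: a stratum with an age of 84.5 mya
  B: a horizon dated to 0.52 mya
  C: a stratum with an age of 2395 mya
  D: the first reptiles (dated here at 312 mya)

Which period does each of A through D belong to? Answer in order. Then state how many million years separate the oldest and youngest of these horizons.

A — Cretaceous; B — Quaternary; C — Siderian; D — Carboniferous; span 2394.48 million years

A: 84.5 Ma lies in 145–66 Ma, so Cretaceous.
B: 0.52 Ma lies in 2.58–0 Ma, so Quaternary.
C: 2395 Ma lies in 2500–2300 Ma, so Siderian.
D: 312 Ma lies in 358.9–298.9 Ma, so Carboniferous.
Oldest = 2395 Ma, youngest = 0.52 Ma → span 2394.48 Myr.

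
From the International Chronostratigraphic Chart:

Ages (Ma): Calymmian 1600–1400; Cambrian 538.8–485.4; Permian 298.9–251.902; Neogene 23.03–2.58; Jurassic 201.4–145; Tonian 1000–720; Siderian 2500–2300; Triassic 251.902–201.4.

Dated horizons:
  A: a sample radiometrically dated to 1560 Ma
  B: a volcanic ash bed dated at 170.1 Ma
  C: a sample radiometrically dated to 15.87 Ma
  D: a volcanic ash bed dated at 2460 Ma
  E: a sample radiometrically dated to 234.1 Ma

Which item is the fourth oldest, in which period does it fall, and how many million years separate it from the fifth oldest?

Sorted oldest-first by Ma: D (2460), A (1560), E (234.1), B (170.1), C (15.87).
The fourth oldest is B at 170.1 Ma, which lies in 201.4–145 Ma: the Jurassic.
The fifth oldest is C at 15.87 Ma; separation = |170.1 − 15.87| = 154.23 Myr.

B, in the Jurassic; 154.23 million years to C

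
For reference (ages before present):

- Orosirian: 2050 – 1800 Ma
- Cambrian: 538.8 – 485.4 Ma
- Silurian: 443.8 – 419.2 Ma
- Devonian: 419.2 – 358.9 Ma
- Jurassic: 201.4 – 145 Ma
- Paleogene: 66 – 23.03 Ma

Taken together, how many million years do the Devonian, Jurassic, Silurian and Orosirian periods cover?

391.3 million years

Each duration: Devonian = 60.3; Jurassic = 56.4; Silurian = 24.6; Orosirian = 250.
Sum: 60.3 + 56.4 + 24.6 + 250 = 391.3 Myr.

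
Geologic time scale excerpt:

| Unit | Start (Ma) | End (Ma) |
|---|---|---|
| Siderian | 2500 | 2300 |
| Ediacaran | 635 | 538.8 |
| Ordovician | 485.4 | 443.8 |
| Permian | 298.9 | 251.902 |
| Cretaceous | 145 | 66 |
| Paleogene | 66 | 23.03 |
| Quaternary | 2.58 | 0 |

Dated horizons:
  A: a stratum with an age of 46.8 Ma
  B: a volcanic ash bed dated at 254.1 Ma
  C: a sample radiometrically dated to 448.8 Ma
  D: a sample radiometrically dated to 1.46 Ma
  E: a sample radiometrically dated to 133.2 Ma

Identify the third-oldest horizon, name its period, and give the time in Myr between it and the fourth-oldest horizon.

E, in the Cretaceous; 86.4 million years to A

Sorted oldest-first by Ma: C (448.8), B (254.1), E (133.2), A (46.8), D (1.46).
The third oldest is E at 133.2 Ma, which lies in 145–66 Ma: the Cretaceous.
The fourth oldest is A at 46.8 Ma; separation = |133.2 − 46.8| = 86.4 Myr.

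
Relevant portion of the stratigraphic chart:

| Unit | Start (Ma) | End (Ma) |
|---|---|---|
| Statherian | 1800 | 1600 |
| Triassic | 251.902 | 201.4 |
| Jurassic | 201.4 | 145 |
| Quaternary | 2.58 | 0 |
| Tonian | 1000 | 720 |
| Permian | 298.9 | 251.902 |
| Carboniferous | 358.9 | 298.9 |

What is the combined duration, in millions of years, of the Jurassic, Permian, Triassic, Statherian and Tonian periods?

633.9 million years

Duration is start − end for each: (201.4 − 145) + (298.9 − 251.902) + (251.902 − 201.4) + (1800 − 1600) + (1000 − 720).
That is 56.4 + 46.998 + 50.502 + 200 + 280, which totals 633.9 million years.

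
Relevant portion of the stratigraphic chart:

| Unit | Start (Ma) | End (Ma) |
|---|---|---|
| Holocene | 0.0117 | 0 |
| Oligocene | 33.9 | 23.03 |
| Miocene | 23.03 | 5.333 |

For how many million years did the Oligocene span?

10.87 million years

33.9 − 23.03 = 10.87 million years.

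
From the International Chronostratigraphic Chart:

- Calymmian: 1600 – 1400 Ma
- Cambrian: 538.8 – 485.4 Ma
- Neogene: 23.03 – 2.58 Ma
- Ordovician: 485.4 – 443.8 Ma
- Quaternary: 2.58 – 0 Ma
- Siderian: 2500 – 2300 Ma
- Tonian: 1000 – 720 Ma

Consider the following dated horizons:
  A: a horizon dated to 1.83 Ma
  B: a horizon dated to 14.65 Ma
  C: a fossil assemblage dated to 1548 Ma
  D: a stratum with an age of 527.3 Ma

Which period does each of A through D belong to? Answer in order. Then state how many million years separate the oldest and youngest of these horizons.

A — Quaternary; B — Neogene; C — Calymmian; D — Cambrian; span 1546.17 million years

A: 1.83 Ma lies in 2.58–0 Ma, so Quaternary.
B: 14.65 Ma lies in 23.03–2.58 Ma, so Neogene.
C: 1548 Ma lies in 1600–1400 Ma, so Calymmian.
D: 527.3 Ma lies in 538.8–485.4 Ma, so Cambrian.
Oldest = 1548 Ma, youngest = 1.83 Ma → span 1546.17 Myr.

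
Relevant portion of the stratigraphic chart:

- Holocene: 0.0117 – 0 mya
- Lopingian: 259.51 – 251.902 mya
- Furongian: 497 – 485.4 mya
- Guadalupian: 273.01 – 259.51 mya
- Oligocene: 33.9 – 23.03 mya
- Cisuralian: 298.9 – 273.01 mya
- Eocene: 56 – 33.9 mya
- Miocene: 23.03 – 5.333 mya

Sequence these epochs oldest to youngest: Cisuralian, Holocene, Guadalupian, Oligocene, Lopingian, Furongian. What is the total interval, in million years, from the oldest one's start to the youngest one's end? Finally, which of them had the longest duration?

Furongian → Cisuralian → Guadalupian → Lopingian → Oligocene → Holocene; total span 497 Myr; longest is Cisuralian

Start ages (Ma): Furongian 497, Cisuralian 298.9, Guadalupian 273.01, Lopingian 259.51, Oligocene 33.9, Holocene 0.0117.
Ordered oldest to youngest: Furongian, Cisuralian, Guadalupian, Lopingian, Oligocene, Holocene.
Span = 497 − 0 = 497 Myr.
Durations: Cisuralian 25.89, Oligocene 10.87, Holocene 0.0117, Lopingian 7.608, Furongian 11.6, Guadalupian 13.5 → longest is Cisuralian (25.89 Myr).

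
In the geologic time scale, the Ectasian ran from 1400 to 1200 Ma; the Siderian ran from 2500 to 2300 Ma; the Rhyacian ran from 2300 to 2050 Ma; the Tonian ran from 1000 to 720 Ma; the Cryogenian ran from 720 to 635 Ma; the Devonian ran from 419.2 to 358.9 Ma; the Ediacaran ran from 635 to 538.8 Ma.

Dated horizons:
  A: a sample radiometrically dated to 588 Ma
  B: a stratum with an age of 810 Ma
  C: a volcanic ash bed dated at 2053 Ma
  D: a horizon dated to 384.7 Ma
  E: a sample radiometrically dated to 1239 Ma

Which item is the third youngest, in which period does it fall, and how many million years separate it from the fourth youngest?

Sorted youngest-first by Ma: D (384.7), A (588), B (810), E (1239), C (2053).
The third youngest is B at 810 Ma, which lies in 1000–720 Ma: the Tonian.
The fourth youngest is E at 1239 Ma; separation = |810 − 1239| = 429 Myr.

B, in the Tonian; 429 million years to E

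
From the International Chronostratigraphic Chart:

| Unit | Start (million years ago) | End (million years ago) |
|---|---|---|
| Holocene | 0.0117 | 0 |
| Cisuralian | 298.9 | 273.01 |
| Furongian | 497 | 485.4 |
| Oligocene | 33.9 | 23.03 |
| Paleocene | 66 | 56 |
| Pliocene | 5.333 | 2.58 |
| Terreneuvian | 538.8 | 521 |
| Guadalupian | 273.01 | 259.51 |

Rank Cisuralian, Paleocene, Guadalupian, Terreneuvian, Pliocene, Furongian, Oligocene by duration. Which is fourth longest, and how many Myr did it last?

Furongian, 11.6 million years

Start − end for each: Cisuralian 298.9 − 273.01 = 25.89; Paleocene 66 − 56 = 10; Guadalupian 273.01 − 259.51 = 13.5; Terreneuvian 538.8 − 521 = 17.8; Pliocene 5.333 − 2.58 = 2.753; Furongian 497 − 485.4 = 11.6; Oligocene 33.9 − 23.03 = 10.87.
Ranking these from longest: Cisuralian > Terreneuvian > Guadalupian > Furongian > Oligocene > Paleocene > Pliocene.
Position 4 in that ranking is Furongian, which lasted 11.6 Myr.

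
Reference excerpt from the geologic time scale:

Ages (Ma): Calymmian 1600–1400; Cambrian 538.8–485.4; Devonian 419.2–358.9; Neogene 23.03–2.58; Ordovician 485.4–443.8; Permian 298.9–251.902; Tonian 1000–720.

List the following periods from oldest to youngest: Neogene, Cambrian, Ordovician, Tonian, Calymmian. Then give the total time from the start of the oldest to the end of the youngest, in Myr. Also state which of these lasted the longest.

Start ages (Ma): Calymmian 1600, Tonian 1000, Cambrian 538.8, Ordovician 485.4, Neogene 23.03.
Ordered oldest to youngest: Calymmian, Tonian, Cambrian, Ordovician, Neogene.
Span = 1600 − 2.58 = 1597.42 Myr.
Durations: Tonian 280, Ordovician 41.6, Calymmian 200, Neogene 20.45, Cambrian 53.4 → longest is Tonian (280 Myr).

Calymmian, Tonian, Cambrian, Ordovician, Neogene; total span 1597.42 Myr; longest is Tonian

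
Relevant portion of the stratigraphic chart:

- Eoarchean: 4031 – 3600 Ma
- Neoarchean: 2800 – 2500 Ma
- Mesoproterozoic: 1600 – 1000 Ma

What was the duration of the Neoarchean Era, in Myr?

300 million years

2800 − 2500 = 300 million years.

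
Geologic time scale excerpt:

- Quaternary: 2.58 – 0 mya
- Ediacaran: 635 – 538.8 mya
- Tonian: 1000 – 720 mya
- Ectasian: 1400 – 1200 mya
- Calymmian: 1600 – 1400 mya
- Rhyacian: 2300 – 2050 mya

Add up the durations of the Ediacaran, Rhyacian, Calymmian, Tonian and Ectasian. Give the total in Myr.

1026.2 million years

Duration is start − end for each: (635 − 538.8) + (2300 − 2050) + (1600 − 1400) + (1000 − 720) + (1400 − 1200).
That is 96.2 + 250 + 200 + 280 + 200, which totals 1026.2 million years.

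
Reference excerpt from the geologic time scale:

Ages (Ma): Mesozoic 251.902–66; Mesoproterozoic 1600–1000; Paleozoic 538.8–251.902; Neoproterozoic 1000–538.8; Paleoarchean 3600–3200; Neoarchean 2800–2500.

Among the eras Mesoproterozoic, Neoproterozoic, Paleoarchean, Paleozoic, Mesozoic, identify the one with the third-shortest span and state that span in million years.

Paleoarchean, 400 million years

Durations: Mesoproterozoic 600; Neoproterozoic 461.2; Paleoarchean 400; Paleozoic 286.898; Mesozoic 185.902 Myr.
Sorted shortest-first: Mesozoic (185.902), Paleozoic (286.898), Paleoarchean (400), Neoproterozoic (461.2), Mesoproterozoic (600).
The third shortest is Paleoarchean at 400 Myr.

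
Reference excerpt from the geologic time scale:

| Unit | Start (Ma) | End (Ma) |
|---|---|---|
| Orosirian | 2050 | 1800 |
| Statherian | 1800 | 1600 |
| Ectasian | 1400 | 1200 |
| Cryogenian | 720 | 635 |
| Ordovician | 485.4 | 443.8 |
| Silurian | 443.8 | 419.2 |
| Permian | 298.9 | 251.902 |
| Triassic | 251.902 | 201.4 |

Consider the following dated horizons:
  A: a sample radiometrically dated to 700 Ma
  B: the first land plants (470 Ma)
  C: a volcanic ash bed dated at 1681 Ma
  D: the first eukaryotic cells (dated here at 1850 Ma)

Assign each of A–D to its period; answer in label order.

A: 700 Ma lies in 720–635 Ma, so Cryogenian.
B: 470 Ma lies in 485.4–443.8 Ma, so Ordovician.
C: 1681 Ma lies in 1800–1600 Ma, so Statherian.
D: 1850 Ma lies in 2050–1800 Ma, so Orosirian.

A — Cryogenian; B — Ordovician; C — Statherian; D — Orosirian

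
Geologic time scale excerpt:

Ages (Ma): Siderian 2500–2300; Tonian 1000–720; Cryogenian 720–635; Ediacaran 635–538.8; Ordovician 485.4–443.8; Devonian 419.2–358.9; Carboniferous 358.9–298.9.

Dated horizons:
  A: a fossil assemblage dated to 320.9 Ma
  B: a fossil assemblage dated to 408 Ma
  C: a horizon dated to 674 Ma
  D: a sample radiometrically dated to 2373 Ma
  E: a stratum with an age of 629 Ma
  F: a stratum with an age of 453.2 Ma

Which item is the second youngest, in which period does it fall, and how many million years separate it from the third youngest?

Sorted youngest-first by Ma: A (320.9), B (408), F (453.2), E (629), C (674), D (2373).
The second youngest is B at 408 Ma, which lies in 419.2–358.9 Ma: the Devonian.
The third youngest is F at 453.2 Ma; separation = |408 − 453.2| = 45.2 Myr.

B, in the Devonian; 45.2 million years to F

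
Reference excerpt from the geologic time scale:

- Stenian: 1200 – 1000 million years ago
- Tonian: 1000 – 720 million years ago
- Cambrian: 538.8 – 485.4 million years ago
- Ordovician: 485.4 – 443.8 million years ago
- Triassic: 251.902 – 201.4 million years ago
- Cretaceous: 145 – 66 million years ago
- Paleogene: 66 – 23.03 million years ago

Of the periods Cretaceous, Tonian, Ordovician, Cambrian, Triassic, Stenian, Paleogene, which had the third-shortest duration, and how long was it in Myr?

Start − end for each: Cretaceous 145 − 66 = 79; Tonian 1000 − 720 = 280; Ordovician 485.4 − 443.8 = 41.6; Cambrian 538.8 − 485.4 = 53.4; Triassic 251.902 − 201.4 = 50.502; Stenian 1200 − 1000 = 200; Paleogene 66 − 23.03 = 42.97.
Ranking these from shortest: Ordovician < Paleogene < Triassic < Cambrian < Cretaceous < Stenian < Tonian.
Position 3 in that ranking is Triassic, which lasted 50.502 Myr.

Triassic, 50.502 million years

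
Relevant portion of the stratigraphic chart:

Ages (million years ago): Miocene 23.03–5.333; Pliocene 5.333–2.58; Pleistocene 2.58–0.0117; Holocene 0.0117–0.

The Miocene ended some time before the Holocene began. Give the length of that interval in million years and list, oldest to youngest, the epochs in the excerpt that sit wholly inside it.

The Miocene closes at 5.333 Ma and the Holocene opens at 0.0117 Ma, so the interval is 5.333 − 0.0117 = 5.3213 Myr.
An epoch fits inside if it starts at or after 5.333 Ma and ends at or before 0.0117 Ma; oldest first that gives Pliocene, Pleistocene.

5.3213 million years; Pliocene, Pleistocene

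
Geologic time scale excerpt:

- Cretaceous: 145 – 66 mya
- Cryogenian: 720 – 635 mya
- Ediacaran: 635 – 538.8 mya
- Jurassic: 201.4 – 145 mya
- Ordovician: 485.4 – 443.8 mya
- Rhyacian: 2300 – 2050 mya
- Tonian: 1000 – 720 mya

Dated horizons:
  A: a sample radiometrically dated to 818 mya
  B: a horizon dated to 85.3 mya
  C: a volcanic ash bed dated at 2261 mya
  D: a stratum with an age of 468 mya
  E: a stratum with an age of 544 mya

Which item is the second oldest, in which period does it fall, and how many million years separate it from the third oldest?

A, in the Tonian; 274 million years to E

Sorted oldest-first by Ma: C (2261), A (818), E (544), D (468), B (85.3).
The second oldest is A at 818 Ma, which lies in 1000–720 Ma: the Tonian.
The third oldest is E at 544 Ma; separation = |818 − 544| = 274 Myr.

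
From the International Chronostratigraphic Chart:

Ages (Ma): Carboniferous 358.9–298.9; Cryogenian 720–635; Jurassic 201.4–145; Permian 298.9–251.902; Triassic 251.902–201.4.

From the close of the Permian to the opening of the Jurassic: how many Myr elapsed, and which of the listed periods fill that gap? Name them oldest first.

End of Permian = 251.902 Ma; start of Jurassic = 201.4 Ma.
Gap = 251.902 − 201.4 = 50.502 Myr.
Periods wholly inside 251.902–201.4 Ma: Triassic (251.902–201.4).

50.502 million years; Triassic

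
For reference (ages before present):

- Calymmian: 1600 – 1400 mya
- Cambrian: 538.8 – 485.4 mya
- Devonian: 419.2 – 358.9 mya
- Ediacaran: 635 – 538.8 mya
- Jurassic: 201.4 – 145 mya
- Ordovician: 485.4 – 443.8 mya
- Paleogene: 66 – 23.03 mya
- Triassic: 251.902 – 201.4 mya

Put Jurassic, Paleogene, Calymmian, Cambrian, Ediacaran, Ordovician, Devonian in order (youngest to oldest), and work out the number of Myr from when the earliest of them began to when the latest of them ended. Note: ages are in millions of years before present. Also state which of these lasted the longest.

From the excerpt: Jurassic 201.4–145; Paleogene 66–23.03; Calymmian 1600–1400; Cambrian 538.8–485.4; Ediacaran 635–538.8; Ordovician 485.4–443.8; Devonian 419.2–358.9 (Ma).
Larger Ma is earlier, so the oldest is Calymmian and the youngest is Paleogene; youngest to oldest: Paleogene, Jurassic, Devonian, Ordovician, Cambrian, Ediacaran, Calymmian.
Oldest start 1600 minus youngest end 23.03 gives 1576.97 Myr overall.
Individual lengths (start − end): Jurassic 56.4; Cambrian 53.4; Paleogene 42.97; Calymmian 200; Devonian 60.3; Ediacaran 96.2; Ordovician 41.6. The largest is Calymmian at 200 Myr.

Paleogene → Jurassic → Devonian → Ordovician → Cambrian → Ediacaran → Calymmian; total span 1576.97 Myr; longest is Calymmian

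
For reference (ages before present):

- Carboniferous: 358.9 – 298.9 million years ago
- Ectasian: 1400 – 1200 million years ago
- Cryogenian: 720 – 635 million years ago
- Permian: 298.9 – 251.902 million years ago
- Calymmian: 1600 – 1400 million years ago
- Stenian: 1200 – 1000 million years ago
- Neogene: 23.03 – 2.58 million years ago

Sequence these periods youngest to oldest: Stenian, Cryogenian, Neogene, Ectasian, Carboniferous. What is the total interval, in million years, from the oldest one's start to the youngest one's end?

From the excerpt: Stenian 1200–1000; Cryogenian 720–635; Neogene 23.03–2.58; Ectasian 1400–1200; Carboniferous 358.9–298.9 (Ma).
Larger Ma is earlier, so the oldest is Ectasian and the youngest is Neogene; youngest to oldest: Neogene, Carboniferous, Cryogenian, Stenian, Ectasian.
Oldest start 1400 minus youngest end 2.58 gives 1397.42 Myr overall.

Neogene, Carboniferous, Cryogenian, Stenian, Ectasian; total span 1397.42 Myr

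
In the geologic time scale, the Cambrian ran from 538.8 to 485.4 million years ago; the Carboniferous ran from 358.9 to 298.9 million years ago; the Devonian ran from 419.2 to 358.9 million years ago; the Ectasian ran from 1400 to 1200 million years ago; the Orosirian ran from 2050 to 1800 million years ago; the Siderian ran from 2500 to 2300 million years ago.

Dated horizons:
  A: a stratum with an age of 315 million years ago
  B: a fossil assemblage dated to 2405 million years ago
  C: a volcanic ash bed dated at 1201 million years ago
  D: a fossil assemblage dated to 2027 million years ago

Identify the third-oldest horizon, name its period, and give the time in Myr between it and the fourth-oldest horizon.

Sorted oldest-first by Ma: B (2405), D (2027), C (1201), A (315).
The third oldest is C at 1201 Ma, which lies in 1400–1200 Ma: the Ectasian.
The fourth oldest is A at 315 Ma; separation = |1201 − 315| = 886 Myr.

C, in the Ectasian; 886 million years to A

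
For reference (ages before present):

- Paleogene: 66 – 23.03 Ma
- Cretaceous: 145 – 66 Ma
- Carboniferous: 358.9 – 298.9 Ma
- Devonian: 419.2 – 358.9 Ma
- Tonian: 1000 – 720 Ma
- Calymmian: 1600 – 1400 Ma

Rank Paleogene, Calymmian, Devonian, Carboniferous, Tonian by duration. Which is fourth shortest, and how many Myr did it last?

Calymmian, 200 million years

Durations: Paleogene 42.97; Calymmian 200; Devonian 60.3; Carboniferous 60; Tonian 280 Myr.
Sorted shortest-first: Paleogene (42.97), Carboniferous (60), Devonian (60.3), Calymmian (200), Tonian (280).
The fourth shortest is Calymmian at 200 Myr.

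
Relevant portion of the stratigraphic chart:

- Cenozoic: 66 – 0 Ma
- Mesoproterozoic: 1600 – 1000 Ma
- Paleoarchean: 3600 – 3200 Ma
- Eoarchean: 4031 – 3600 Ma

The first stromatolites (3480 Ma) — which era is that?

Paleoarchean

3480 Ma lies between 3600 and 3200 Ma, so it falls in the Paleoarchean.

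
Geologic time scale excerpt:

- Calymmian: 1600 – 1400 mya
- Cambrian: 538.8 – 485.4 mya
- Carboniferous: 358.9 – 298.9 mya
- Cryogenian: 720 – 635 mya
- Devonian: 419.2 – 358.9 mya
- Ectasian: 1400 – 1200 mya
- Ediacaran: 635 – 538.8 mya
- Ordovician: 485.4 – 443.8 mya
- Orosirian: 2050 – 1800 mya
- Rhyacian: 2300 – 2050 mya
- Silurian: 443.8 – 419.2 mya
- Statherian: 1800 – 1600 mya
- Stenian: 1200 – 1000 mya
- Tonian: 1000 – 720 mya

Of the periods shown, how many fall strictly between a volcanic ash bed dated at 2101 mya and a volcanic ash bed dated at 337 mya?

2101 Ma sits inside the Rhyacian (2300–2050) and 337 Ma inside the Carboniferous (358.9–298.9); neither of those is wholly between the two dates.
The listed periods lying completely between them are Orosirian, Statherian, Calymmian, Ectasian, Stenian, Tonian, Cryogenian, Ediacaran, Cambrian, Ordovician, Silurian, Devonian — 12 in all.

12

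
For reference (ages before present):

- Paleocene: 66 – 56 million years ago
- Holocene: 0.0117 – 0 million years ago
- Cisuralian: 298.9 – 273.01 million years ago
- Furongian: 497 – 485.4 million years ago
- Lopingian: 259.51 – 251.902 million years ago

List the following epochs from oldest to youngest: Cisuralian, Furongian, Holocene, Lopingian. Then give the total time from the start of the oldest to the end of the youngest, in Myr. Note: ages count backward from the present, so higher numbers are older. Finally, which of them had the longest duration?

Furongian → Cisuralian → Lopingian → Holocene; total span 497 Myr; longest is Cisuralian

Start ages (Ma): Furongian 497, Cisuralian 298.9, Lopingian 259.51, Holocene 0.0117.
Ordered oldest to youngest: Furongian, Cisuralian, Lopingian, Holocene.
Span = 497 − 0 = 497 Myr.
Durations: Cisuralian 25.89, Holocene 0.0117, Furongian 11.6, Lopingian 7.608 → longest is Cisuralian (25.89 Myr).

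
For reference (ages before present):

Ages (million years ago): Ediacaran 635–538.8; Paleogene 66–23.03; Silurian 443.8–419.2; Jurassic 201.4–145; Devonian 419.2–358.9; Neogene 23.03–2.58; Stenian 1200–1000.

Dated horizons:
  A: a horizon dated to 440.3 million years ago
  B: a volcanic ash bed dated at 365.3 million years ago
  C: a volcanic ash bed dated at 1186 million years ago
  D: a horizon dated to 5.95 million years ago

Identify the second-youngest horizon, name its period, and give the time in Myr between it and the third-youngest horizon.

Sorted youngest-first by Ma: D (5.95), B (365.3), A (440.3), C (1186).
The second youngest is B at 365.3 Ma, which lies in 419.2–358.9 Ma: the Devonian.
The third youngest is A at 440.3 Ma; separation = |365.3 − 440.3| = 75 Myr.

B, in the Devonian; 75 million years to A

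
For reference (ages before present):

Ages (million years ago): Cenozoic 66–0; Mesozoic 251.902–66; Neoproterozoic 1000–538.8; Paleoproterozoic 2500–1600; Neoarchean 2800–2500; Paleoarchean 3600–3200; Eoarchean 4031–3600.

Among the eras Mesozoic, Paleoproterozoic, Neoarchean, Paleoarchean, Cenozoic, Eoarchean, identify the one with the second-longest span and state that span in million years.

Start − end for each: Mesozoic 251.902 − 66 = 185.902; Paleoproterozoic 2500 − 1600 = 900; Neoarchean 2800 − 2500 = 300; Paleoarchean 3600 − 3200 = 400; Cenozoic 66 − 0 = 66; Eoarchean 4031 − 3600 = 431.
Ranking these from longest: Paleoproterozoic > Eoarchean > Paleoarchean > Neoarchean > Mesozoic > Cenozoic.
Position 2 in that ranking is Eoarchean, which lasted 431 Myr.

Eoarchean, 431 million years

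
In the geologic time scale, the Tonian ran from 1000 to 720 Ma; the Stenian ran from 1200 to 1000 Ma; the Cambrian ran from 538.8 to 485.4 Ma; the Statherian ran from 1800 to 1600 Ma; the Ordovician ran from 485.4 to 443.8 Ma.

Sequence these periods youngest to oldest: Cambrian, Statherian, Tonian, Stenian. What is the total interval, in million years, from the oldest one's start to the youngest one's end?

Cambrian, Tonian, Stenian, Statherian; total span 1314.6 Myr

From the excerpt: Cambrian 538.8–485.4; Statherian 1800–1600; Tonian 1000–720; Stenian 1200–1000 (Ma).
Larger Ma is earlier, so the oldest is Statherian and the youngest is Cambrian; youngest to oldest: Cambrian, Tonian, Stenian, Statherian.
Oldest start 1800 minus youngest end 485.4 gives 1314.6 Myr overall.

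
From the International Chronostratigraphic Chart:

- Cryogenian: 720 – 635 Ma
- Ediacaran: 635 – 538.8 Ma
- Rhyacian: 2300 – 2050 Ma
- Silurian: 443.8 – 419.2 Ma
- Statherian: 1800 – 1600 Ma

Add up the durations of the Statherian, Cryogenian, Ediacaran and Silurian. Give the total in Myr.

Duration is start − end for each: (1800 − 1600) + (720 − 635) + (635 − 538.8) + (443.8 − 419.2).
That is 200 + 85 + 96.2 + 24.6, which totals 405.8 million years.

405.8 million years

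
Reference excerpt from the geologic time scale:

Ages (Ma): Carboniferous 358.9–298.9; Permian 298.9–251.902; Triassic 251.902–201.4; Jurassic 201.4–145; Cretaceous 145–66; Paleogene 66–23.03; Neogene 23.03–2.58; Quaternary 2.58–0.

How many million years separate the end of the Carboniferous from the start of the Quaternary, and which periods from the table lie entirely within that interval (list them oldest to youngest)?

The Carboniferous closes at 298.9 Ma and the Quaternary opens at 2.58 Ma, so the interval is 298.9 − 2.58 = 296.32 Myr.
A period fits inside if it starts at or after 298.9 Ma and ends at or before 2.58 Ma; oldest first that gives Permian, Triassic, Jurassic, Cretaceous, Paleogene, Neogene.

296.32 million years; Permian, Triassic, Jurassic, Cretaceous, Paleogene, Neogene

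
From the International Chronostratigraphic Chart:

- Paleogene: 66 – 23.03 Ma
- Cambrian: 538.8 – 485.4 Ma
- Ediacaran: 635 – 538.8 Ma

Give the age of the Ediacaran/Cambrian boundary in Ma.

538.8 Ma

The Ediacaran ends and the Cambrian begins at 538.8 Ma.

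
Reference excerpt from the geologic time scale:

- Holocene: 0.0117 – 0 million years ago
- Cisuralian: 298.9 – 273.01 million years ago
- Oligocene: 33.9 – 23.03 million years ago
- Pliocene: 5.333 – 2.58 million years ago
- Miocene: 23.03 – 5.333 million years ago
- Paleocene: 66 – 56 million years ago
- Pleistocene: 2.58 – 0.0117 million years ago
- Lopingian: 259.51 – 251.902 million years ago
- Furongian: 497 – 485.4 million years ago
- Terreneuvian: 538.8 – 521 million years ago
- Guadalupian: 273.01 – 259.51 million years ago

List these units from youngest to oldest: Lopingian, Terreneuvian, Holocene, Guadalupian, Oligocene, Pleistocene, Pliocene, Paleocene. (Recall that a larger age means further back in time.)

Read off each span (Ma): Lopingian 259.51–251.902; Terreneuvian 538.8–521; Holocene 0.0117–0; Guadalupian 273.01–259.51; Oligocene 33.9–23.03; Pleistocene 2.58–0.0117; Pliocene 5.333–2.58; Paleocene 66–56.
Larger Ma is older, so oldest→youngest is Terreneuvian, Guadalupian, Lopingian, Paleocene, Oligocene, Pliocene, Pleistocene, Holocene; reverse it for youngest→oldest.

Holocene, Pleistocene, Pliocene, Oligocene, Paleocene, Lopingian, Guadalupian, Terreneuvian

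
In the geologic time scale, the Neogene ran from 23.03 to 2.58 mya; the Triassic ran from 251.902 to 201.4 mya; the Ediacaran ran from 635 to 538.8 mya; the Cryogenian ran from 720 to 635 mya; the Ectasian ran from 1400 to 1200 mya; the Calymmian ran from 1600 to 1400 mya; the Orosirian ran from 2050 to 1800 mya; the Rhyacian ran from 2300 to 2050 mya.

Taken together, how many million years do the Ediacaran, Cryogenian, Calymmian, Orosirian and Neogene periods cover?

Each duration: Ediacaran = 96.2; Cryogenian = 85; Calymmian = 200; Orosirian = 250; Neogene = 20.45.
Sum: 96.2 + 85 + 200 + 250 + 20.45 = 651.65 Myr.

651.65 million years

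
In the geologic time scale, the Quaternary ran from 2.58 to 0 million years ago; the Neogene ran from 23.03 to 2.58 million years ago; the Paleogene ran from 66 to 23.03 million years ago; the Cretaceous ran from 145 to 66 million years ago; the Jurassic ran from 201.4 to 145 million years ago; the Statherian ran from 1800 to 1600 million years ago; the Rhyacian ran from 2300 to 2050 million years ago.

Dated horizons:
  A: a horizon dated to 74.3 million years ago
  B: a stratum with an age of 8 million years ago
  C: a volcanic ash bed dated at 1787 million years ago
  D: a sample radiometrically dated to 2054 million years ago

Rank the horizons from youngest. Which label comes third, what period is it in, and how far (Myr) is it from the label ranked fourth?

C, in the Statherian; 267 million years to D

Smaller Ma means younger, so youngest first: B 8 < A 74.3 < C 1787 < D 2054.
Counting 3 along gives C (1787 Ma); the excerpt puts that inside the Statherian, 1800–1600 Ma.
Next in line is D (2054 Ma), and 2054 − 1787 = 267 Myr.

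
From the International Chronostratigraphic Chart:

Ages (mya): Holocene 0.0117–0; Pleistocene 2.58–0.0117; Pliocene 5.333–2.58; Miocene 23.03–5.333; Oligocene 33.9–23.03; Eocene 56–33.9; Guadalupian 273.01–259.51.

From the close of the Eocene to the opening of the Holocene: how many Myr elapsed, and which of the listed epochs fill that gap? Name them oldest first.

33.8883 million years; Oligocene, Miocene, Pliocene, Pleistocene

End of Eocene = 33.9 Ma; start of Holocene = 0.0117 Ma.
Gap = 33.9 − 0.0117 = 33.8883 Myr.
Epochs wholly inside 33.9–0.0117 Ma: Oligocene (33.9–23.03), Miocene (23.03–5.333), Pliocene (5.333–2.58), Pleistocene (2.58–0.0117).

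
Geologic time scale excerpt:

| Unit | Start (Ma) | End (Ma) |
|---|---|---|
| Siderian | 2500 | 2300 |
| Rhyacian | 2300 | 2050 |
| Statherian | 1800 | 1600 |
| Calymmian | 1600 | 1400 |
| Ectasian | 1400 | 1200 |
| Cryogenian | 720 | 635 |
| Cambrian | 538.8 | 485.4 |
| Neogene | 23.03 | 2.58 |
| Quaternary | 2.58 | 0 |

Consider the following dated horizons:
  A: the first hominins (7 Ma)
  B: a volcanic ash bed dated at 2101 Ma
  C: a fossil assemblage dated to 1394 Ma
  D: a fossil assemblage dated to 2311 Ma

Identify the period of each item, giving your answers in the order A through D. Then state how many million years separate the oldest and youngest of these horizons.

A: 7 Ma lies in 23.03–2.58 Ma, so Neogene.
B: 2101 Ma lies in 2300–2050 Ma, so Rhyacian.
C: 1394 Ma lies in 1400–1200 Ma, so Ectasian.
D: 2311 Ma lies in 2500–2300 Ma, so Siderian.
Oldest = 2311 Ma, youngest = 7 Ma → span 2304 Myr.

A — Neogene; B — Rhyacian; C — Ectasian; D — Siderian; span 2304 million years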